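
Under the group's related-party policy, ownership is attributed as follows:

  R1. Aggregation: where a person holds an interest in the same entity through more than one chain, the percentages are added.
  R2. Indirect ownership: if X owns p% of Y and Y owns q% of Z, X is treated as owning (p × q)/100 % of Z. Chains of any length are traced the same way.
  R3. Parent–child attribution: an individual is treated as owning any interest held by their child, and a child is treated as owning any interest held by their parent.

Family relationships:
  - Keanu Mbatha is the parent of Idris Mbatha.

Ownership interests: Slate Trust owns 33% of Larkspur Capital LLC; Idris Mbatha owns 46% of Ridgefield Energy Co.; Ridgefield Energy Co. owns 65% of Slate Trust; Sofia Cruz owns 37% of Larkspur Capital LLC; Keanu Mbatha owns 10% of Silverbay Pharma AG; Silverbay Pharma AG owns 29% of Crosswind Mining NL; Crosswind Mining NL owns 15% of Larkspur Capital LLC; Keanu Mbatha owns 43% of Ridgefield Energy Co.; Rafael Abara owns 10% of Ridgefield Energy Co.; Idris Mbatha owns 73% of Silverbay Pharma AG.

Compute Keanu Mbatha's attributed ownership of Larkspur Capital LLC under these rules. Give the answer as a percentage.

22.701%

By parent–child attribution (R3), Keanu Mbatha is treated as also owning Idris Mbatha's interest in Silverbay Pharma AG, giving 10% + 73% = 83%.
By parent–child attribution (R3), Keanu Mbatha is treated as also owning Idris Mbatha's interest in Ridgefield Energy Co, giving 43% + 46% = 89%.
Chain via Silverbay Pharma AG → Crosswind Mining NL (R2): 83% × 29% × 15% = 3.6105% of Larkspur Capital LLC.
Chain via Ridgefield Energy Co. → Slate Trust (R2): 89% × 65% × 33% = 19.0905% of Larkspur Capital LLC.
Aggregating (R1): 3.6105% + 19.0905% = 22.701%.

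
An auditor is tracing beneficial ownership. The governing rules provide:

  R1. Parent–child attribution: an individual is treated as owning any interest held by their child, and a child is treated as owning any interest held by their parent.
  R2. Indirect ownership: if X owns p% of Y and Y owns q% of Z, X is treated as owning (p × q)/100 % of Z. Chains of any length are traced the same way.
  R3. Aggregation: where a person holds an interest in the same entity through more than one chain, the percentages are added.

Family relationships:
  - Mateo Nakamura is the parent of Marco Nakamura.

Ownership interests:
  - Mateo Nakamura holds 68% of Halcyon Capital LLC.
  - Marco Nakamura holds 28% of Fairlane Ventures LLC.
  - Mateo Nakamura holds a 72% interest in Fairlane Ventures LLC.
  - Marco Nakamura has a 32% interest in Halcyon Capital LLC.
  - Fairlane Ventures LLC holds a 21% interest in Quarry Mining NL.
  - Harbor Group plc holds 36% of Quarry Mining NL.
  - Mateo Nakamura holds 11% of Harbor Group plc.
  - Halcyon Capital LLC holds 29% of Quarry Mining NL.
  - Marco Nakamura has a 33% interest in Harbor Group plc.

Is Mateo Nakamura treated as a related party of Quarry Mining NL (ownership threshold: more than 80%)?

By parent–child attribution (R1), Mateo Nakamura is treated as also owning Marco Nakamura's interest in Harbor Group plc, giving 11% + 33% = 44%.
By parent–child attribution (R1), Mateo Nakamura is treated as also owning Marco Nakamura's interest in Halcyon Capital LLC, giving 68% + 32% = 100%.
By parent–child attribution (R1), Mateo Nakamura is treated as also owning Marco Nakamura's interest in Fairlane Ventures LLC, giving 72% + 28% = 100%.
Chain via Harbor Group plc (R2): 44% × 36% = 15.84% of Quarry Mining NL.
Chain via Halcyon Capital LLC (R2): 100% × 29% = 29% of Quarry Mining NL.
Chain via Fairlane Ventures LLC (R2): 100% × 21% = 21% of Quarry Mining NL.
Aggregating (R3): 15.84% + 29% + 21% = 65.84%.
65.84% does not exceed the 80% threshold, so Mateo is not a related party to Quarry Mining NL.

No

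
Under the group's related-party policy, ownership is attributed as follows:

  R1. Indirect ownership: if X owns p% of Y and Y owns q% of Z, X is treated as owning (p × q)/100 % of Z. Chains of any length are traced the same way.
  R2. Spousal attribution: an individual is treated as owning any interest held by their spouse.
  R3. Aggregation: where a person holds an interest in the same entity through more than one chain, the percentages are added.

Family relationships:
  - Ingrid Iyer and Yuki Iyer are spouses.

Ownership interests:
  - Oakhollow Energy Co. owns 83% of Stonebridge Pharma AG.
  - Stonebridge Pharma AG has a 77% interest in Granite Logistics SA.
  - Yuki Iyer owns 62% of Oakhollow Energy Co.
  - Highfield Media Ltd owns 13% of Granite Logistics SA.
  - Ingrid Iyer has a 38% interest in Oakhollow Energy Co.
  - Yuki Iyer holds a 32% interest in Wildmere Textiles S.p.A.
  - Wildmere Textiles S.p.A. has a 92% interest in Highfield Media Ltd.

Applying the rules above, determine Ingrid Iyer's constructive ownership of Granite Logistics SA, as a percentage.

By spousal attribution (R2), Ingrid Iyer is treated as also owning Yuki Iyer's interest in Oakhollow Energy Co, giving 38% + 62% = 100%.
By spousal attribution (R2), Ingrid Iyer is treated as owning Yuki Iyer's 32% interest in Wildmere Textiles S.p.A.
Chain via Oakhollow Energy Co. → Stonebridge Pharma AG (R1): 100% × 83% × 77% = 63.91% of Granite Logistics SA.
Chain via Wildmere Textiles S.p.A. → Highfield Media Ltd (R1): 32% × 92% × 13% = 3.8272% of Granite Logistics SA.
Aggregating (R3): 63.91% + 3.8272% = 67.7372%.

67.7372%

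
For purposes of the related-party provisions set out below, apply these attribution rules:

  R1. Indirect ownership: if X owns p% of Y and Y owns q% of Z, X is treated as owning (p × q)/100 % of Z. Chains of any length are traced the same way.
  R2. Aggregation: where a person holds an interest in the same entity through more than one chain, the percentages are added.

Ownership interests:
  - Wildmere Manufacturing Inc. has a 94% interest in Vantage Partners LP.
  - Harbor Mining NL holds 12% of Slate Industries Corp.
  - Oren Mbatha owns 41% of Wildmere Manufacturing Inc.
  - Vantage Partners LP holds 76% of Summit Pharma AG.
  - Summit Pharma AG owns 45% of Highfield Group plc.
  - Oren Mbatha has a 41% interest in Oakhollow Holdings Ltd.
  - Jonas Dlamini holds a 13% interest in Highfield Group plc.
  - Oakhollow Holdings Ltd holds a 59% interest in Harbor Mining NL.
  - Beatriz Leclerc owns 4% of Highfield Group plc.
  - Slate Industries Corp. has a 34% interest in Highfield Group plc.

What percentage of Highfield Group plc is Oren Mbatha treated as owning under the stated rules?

14.167632%

Chain via Wildmere Manufacturing Inc. → Vantage Partners LP → Summit Pharma AG (R1): 41% × 94% × 76% × 45% = 13.18068% of Highfield Group plc.
Chain via Oakhollow Holdings Ltd → Harbor Mining NL → Slate Industries Corp. (R1): 41% × 59% × 12% × 34% = 0.986952% of Highfield Group plc.
Aggregating (R2): 13.18068% + 0.986952% = 14.167632%.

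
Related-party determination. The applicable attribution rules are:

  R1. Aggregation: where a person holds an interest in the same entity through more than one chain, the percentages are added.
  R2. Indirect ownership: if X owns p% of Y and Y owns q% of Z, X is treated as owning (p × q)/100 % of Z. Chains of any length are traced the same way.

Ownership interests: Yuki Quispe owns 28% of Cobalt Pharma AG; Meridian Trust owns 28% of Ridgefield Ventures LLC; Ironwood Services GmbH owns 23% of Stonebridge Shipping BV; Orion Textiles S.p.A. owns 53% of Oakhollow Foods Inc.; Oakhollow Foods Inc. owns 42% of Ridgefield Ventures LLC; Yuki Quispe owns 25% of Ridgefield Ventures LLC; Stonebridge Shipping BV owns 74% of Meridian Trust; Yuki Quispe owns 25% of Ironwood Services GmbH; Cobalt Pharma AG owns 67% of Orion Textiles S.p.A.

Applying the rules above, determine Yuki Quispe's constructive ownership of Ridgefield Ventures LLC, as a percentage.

Chain via Ironwood Services GmbH → Stonebridge Shipping BV → Meridian Trust (R2): 25% × 23% × 74% × 28% = 1.1914% of Ridgefield Ventures LLC.
Chain via Cobalt Pharma AG → Orion Textiles S.p.A. → Oakhollow Foods Inc. (R2): 28% × 67% × 53% × 42% = 4.175976% of Ridgefield Ventures LLC.
Direct interest in Ridgefield Ventures LLC: 25%.
Aggregating (R1): 1.1914% + 4.175976% + 25% = 30.367376%.

30.367376%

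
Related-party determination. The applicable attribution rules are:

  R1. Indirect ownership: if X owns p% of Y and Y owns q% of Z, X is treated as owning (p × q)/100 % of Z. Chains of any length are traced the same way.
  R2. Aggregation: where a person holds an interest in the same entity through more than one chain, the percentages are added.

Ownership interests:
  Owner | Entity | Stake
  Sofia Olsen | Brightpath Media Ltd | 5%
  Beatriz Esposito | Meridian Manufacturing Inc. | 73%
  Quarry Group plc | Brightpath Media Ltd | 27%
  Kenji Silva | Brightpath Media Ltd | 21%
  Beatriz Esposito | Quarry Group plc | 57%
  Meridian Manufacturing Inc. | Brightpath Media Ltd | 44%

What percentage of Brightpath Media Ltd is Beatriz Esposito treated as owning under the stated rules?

47.51%

Chain via Quarry Group plc (R1): 57% × 27% = 15.39% of Brightpath Media Ltd.
Chain via Meridian Manufacturing Inc. (R1): 73% × 44% = 32.12% of Brightpath Media Ltd.
Aggregating (R2): 15.39% + 32.12% = 47.51%.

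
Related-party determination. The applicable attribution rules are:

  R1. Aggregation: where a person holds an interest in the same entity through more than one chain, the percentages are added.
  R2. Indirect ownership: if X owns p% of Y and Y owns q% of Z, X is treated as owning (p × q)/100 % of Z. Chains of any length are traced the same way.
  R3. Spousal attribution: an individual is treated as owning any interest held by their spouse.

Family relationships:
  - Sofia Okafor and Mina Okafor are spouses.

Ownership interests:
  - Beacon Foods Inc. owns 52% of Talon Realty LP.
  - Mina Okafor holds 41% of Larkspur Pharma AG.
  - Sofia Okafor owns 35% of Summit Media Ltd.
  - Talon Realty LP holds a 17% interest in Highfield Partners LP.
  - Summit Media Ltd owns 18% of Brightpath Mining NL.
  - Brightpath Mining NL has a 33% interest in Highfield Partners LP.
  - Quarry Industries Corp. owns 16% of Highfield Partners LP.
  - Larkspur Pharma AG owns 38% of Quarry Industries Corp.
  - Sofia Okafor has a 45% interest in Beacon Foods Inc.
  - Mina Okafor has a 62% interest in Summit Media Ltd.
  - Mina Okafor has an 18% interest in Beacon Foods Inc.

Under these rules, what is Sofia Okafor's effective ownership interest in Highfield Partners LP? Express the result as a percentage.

By spousal attribution (R3), Sofia Okafor is treated as also owning Mina Okafor's interest in Summit Media Ltd, giving 35% + 62% = 97%.
By spousal attribution (R3), Sofia Okafor is treated as also owning Mina Okafor's interest in Beacon Foods Inc, giving 45% + 18% = 63%.
By spousal attribution (R3), Sofia Okafor is treated as owning Mina Okafor's 41% interest in Larkspur Pharma AG.
Chain via Summit Media Ltd → Brightpath Mining NL (R2): 97% × 18% × 33% = 5.7618% of Highfield Partners LP.
Chain via Beacon Foods Inc. → Talon Realty LP (R2): 63% × 52% × 17% = 5.5692% of Highfield Partners LP.
Chain via Larkspur Pharma AG → Quarry Industries Corp. (R2): 41% × 38% × 16% = 2.4928% of Highfield Partners LP.
Aggregating (R1): 5.7618% + 5.5692% + 2.4928% = 13.8238%.

13.8238%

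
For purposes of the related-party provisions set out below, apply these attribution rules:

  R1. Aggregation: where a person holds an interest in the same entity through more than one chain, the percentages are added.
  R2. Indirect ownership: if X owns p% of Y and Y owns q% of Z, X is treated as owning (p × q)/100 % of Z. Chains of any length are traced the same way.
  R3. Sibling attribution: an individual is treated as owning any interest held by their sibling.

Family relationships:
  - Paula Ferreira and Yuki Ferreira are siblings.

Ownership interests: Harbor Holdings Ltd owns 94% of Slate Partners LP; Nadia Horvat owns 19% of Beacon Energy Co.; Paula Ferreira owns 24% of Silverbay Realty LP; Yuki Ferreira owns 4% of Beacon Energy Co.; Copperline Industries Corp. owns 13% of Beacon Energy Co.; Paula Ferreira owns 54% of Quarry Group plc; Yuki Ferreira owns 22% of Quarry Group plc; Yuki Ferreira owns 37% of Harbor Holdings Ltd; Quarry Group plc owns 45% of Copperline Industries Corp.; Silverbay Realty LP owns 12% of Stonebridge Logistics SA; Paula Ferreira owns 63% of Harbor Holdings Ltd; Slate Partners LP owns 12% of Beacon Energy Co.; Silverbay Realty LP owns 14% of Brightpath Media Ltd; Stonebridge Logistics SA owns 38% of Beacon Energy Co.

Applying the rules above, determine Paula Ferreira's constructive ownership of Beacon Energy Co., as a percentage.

By sibling attribution (R3), Paula Ferreira is treated as also owning Yuki Ferreira's interest in Harbor Holdings Ltd, giving 63% + 37% = 100%.
By sibling attribution (R3), Paula Ferreira is treated as also owning Yuki Ferreira's interest in Quarry Group plc, giving 54% + 22% = 76%.
By sibling attribution (R3), Paula Ferreira is treated as owning Yuki Ferreira's 4% interest in Beacon Energy Co.
Chain via Harbor Holdings Ltd → Slate Partners LP (R2): 100% × 94% × 12% = 11.28% of Beacon Energy Co.
Chain via Quarry Group plc → Copperline Industries Corp. (R2): 76% × 45% × 13% = 4.446% of Beacon Energy Co.
Chain via Silverbay Realty LP → Stonebridge Logistics SA (R2): 24% × 12% × 38% = 1.0944% of Beacon Energy Co.
Direct interest in Beacon Energy Co: 4%.
Aggregating (R1): 11.28% + 4.446% + 1.0944% + 4% = 20.8204%.

20.8204%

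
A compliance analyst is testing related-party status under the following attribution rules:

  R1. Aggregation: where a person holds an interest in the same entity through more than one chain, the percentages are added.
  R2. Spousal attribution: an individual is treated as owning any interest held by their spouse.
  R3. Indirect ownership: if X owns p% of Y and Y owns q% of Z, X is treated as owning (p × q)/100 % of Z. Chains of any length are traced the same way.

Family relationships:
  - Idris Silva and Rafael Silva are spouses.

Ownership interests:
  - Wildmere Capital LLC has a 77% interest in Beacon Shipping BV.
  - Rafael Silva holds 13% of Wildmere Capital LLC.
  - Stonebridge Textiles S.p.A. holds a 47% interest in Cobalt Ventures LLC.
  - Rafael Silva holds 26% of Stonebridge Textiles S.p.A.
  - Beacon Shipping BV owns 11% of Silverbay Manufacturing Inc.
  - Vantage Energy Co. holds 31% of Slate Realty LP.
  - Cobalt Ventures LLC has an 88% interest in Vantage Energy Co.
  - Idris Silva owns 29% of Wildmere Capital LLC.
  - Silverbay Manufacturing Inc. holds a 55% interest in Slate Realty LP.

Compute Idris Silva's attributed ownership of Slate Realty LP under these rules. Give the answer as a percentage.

5.290186%

By spousal attribution (R2), Idris Silva is treated as also owning Rafael Silva's interest in Wildmere Capital LLC, giving 29% + 13% = 42%.
By spousal attribution (R2), Idris Silva is treated as owning Rafael Silva's 26% interest in Stonebridge Textiles S.p.A.
Chain via Wildmere Capital LLC → Beacon Shipping BV → Silverbay Manufacturing Inc. (R3): 42% × 77% × 11% × 55% = 1.95657% of Slate Realty LP.
Chain via Stonebridge Textiles S.p.A. → Cobalt Ventures LLC → Vantage Energy Co. (R3): 26% × 47% × 88% × 31% = 3.333616% of Slate Realty LP.
Aggregating (R1): 1.95657% + 3.333616% = 5.290186%.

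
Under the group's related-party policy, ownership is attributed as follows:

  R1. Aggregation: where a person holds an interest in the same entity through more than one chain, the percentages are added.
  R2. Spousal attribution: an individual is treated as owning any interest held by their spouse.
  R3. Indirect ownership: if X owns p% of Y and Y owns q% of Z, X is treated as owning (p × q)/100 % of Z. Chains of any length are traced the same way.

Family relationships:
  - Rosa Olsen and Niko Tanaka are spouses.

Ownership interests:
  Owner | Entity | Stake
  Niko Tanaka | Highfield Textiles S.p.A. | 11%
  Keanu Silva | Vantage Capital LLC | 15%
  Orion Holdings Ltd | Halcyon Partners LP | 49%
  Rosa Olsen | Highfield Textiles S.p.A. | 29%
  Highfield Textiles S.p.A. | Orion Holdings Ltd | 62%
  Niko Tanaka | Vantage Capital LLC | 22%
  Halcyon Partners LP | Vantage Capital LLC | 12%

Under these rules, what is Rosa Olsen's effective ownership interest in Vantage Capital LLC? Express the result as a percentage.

By spousal attribution (R2), Rosa Olsen is treated as also owning Niko Tanaka's interest in Highfield Textiles S.p.A, giving 29% + 11% = 40%.
By spousal attribution (R2), Rosa Olsen is treated as owning Niko Tanaka's 22% interest in Vantage Capital LLC.
Chain via Highfield Textiles S.p.A. → Orion Holdings Ltd → Halcyon Partners LP (R3): 40% × 62% × 49% × 12% = 1.45824% of Vantage Capital LLC.
Direct interest in Vantage Capital LLC: 22%.
Aggregating (R1): 1.45824% + 22% = 23.45824%.

23.45824%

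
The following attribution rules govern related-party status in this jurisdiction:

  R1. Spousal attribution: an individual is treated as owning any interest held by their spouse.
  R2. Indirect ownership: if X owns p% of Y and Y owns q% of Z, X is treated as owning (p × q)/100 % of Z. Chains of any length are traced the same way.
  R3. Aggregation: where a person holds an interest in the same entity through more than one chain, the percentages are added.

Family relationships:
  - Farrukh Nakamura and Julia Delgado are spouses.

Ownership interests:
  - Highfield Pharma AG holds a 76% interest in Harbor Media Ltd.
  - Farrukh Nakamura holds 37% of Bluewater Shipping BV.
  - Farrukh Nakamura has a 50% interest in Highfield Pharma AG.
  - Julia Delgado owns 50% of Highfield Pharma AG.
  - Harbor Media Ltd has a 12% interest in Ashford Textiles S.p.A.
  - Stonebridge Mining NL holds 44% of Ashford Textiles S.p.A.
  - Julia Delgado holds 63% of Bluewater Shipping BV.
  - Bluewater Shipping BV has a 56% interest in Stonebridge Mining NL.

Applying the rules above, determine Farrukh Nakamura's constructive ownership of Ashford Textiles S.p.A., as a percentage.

By spousal attribution (R1), Farrukh Nakamura is treated as also owning Julia Delgado's interest in Highfield Pharma AG, giving 50% + 50% = 100%.
By spousal attribution (R1), Farrukh Nakamura is treated as also owning Julia Delgado's interest in Bluewater Shipping BV, giving 37% + 63% = 100%.
Chain via Highfield Pharma AG → Harbor Media Ltd (R2): 100% × 76% × 12% = 9.12% of Ashford Textiles S.p.A.
Chain via Bluewater Shipping BV → Stonebridge Mining NL (R2): 100% × 56% × 44% = 24.64% of Ashford Textiles S.p.A.
Aggregating (R3): 9.12% + 24.64% = 33.76%.

33.76%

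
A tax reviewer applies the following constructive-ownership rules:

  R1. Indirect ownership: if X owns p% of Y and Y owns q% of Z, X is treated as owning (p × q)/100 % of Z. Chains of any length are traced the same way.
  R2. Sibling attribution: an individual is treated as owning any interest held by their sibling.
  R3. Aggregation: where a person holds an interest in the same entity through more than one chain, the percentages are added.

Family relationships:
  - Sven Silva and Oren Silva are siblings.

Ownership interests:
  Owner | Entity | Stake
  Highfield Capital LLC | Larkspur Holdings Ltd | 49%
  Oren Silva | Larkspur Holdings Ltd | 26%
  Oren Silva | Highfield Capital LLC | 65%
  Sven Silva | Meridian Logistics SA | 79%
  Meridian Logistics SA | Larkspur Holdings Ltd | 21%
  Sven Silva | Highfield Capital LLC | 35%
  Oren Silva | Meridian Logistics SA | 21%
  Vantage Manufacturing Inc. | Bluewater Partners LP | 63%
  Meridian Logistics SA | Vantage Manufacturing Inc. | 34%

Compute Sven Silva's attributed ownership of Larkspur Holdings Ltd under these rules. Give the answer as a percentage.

96%

By sibling attribution (R2), Sven Silva is treated as also owning Oren Silva's interest in Highfield Capital LLC, giving 35% + 65% = 100%.
By sibling attribution (R2), Sven Silva is treated as also owning Oren Silva's interest in Meridian Logistics SA, giving 79% + 21% = 100%.
By sibling attribution (R2), Sven Silva is treated as owning Oren Silva's 26% interest in Larkspur Holdings Ltd.
Chain via Highfield Capital LLC (R1): 100% × 49% = 49% of Larkspur Holdings Ltd.
Chain via Meridian Logistics SA (R1): 100% × 21% = 21% of Larkspur Holdings Ltd.
Direct interest in Larkspur Holdings Ltd: 26%.
Aggregating (R3): 49% + 21% + 26% = 96%.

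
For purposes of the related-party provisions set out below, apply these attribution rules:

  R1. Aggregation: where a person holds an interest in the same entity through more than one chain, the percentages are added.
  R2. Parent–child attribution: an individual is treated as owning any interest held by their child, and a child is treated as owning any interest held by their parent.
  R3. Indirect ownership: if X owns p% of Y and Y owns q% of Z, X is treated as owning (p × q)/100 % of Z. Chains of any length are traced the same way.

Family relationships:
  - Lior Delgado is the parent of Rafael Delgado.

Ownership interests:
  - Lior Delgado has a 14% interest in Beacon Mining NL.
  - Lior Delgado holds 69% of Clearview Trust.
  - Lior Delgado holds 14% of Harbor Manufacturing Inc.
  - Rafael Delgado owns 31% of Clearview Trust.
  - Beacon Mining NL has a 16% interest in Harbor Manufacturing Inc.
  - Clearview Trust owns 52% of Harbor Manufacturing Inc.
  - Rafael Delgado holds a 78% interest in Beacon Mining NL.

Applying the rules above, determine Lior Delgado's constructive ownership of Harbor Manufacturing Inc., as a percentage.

By parent–child attribution (R2), Lior Delgado is treated as also owning Rafael Delgado's interest in Beacon Mining NL, giving 14% + 78% = 92%.
By parent–child attribution (R2), Lior Delgado is treated as also owning Rafael Delgado's interest in Clearview Trust, giving 69% + 31% = 100%.
Chain via Beacon Mining NL (R3): 92% × 16% = 14.72% of Harbor Manufacturing Inc.
Chain via Clearview Trust (R3): 100% × 52% = 52% of Harbor Manufacturing Inc.
Direct interest in Harbor Manufacturing Inc: 14%.
Aggregating (R1): 14.72% + 52% + 14% = 80.72%.

80.72%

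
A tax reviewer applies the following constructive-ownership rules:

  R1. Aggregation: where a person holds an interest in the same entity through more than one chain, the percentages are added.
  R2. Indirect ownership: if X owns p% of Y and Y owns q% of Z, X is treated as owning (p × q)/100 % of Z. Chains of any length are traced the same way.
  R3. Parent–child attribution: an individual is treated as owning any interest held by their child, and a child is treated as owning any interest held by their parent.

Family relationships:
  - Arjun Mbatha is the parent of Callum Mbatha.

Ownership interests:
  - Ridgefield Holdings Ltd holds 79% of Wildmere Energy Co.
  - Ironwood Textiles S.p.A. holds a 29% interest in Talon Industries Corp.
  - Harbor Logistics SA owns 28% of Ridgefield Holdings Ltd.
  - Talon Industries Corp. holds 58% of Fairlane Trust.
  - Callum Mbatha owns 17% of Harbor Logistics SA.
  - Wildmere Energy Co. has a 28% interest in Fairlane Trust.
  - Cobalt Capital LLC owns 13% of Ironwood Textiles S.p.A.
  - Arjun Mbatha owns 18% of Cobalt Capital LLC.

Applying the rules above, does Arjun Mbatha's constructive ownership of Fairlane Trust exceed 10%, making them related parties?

No

By parent–child attribution (R3), Arjun Mbatha is treated as owning Callum Mbatha's 17% interest in Harbor Logistics SA.
Chain via Cobalt Capital LLC → Ironwood Textiles S.p.A. → Talon Industries Corp. (R2): 18% × 13% × 29% × 58% = 0.393588% of Fairlane Trust.
Chain via Harbor Logistics SA → Ridgefield Holdings Ltd → Wildmere Energy Co. (R2): 17% × 28% × 79% × 28% = 1.052912% of Fairlane Trust.
Aggregating (R1): 0.393588% + 1.052912% = 1.4465%.
1.4465% does not exceed the 10% threshold, so Arjun is not a related party to Fairlane Trust.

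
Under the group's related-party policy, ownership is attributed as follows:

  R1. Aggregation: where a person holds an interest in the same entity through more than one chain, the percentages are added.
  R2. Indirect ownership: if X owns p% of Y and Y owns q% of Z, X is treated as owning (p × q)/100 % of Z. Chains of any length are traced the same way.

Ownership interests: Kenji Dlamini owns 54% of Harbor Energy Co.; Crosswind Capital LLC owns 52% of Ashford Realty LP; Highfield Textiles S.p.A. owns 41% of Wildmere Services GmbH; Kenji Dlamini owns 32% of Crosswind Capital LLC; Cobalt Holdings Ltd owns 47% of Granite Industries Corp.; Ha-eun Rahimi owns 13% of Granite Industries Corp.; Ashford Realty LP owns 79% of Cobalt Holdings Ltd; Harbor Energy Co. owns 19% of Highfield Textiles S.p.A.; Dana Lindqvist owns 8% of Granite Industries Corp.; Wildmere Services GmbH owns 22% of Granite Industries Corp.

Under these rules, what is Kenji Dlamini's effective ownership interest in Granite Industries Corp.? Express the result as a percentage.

Chain via Harbor Energy Co. → Highfield Textiles S.p.A. → Wildmere Services GmbH (R2): 54% × 19% × 41% × 22% = 0.925452% of Granite Industries Corp.
Chain via Crosswind Capital LLC → Ashford Realty LP → Cobalt Holdings Ltd (R2): 32% × 52% × 79% × 47% = 6.178432% of Granite Industries Corp.
Aggregating (R1): 0.925452% + 6.178432% = 7.103884%.

7.103884%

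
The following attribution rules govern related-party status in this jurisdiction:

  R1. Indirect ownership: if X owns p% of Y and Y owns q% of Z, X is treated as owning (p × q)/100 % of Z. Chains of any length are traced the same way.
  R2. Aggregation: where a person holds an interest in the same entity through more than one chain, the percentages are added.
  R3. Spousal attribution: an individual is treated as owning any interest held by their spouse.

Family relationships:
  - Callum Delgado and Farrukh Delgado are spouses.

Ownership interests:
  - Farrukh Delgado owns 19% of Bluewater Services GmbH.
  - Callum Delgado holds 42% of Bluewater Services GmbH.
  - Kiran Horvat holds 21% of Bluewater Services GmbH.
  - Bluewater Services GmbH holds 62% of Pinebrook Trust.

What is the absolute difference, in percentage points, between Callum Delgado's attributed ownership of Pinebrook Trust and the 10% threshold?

By spousal attribution (R3), Callum Delgado is treated as also owning Farrukh Delgado's interest in Bluewater Services GmbH, giving 42% + 19% = 61%.
Chain via Bluewater Services GmbH (R1): 61% × 62% = 37.82% of Pinebrook Trust.
37.82% exceeds the 10% threshold by 27.82 percentage points.

27.82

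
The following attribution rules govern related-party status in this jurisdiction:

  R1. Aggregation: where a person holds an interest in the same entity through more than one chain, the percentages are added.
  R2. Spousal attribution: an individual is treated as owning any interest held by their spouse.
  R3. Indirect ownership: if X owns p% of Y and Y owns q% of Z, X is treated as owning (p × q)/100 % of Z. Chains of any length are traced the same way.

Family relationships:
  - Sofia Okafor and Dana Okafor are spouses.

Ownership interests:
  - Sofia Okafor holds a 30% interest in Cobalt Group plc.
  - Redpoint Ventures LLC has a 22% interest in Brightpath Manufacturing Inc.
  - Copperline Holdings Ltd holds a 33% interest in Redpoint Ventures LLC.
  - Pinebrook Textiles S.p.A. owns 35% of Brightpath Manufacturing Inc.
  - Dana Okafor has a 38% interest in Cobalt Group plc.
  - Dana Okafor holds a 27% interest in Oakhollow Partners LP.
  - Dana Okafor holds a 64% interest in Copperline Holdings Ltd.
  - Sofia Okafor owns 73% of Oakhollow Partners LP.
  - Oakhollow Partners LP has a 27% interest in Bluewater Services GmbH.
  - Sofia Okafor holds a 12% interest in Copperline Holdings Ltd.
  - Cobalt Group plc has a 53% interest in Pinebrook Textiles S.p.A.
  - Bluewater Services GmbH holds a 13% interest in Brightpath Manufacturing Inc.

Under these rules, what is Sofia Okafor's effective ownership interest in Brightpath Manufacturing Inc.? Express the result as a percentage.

By spousal attribution (R2), Sofia Okafor is treated as also owning Dana Okafor's interest in Copperline Holdings Ltd, giving 12% + 64% = 76%.
By spousal attribution (R2), Sofia Okafor is treated as also owning Dana Okafor's interest in Oakhollow Partners LP, giving 73% + 27% = 100%.
By spousal attribution (R2), Sofia Okafor is treated as also owning Dana Okafor's interest in Cobalt Group plc, giving 30% + 38% = 68%.
Chain via Copperline Holdings Ltd → Redpoint Ventures LLC (R3): 76% × 33% × 22% = 5.5176% of Brightpath Manufacturing Inc.
Chain via Oakhollow Partners LP → Bluewater Services GmbH (R3): 100% × 27% × 13% = 3.51% of Brightpath Manufacturing Inc.
Chain via Cobalt Group plc → Pinebrook Textiles S.p.A. (R3): 68% × 53% × 35% = 12.614% of Brightpath Manufacturing Inc.
Aggregating (R1): 5.5176% + 3.51% + 12.614% = 21.6416%.

21.6416%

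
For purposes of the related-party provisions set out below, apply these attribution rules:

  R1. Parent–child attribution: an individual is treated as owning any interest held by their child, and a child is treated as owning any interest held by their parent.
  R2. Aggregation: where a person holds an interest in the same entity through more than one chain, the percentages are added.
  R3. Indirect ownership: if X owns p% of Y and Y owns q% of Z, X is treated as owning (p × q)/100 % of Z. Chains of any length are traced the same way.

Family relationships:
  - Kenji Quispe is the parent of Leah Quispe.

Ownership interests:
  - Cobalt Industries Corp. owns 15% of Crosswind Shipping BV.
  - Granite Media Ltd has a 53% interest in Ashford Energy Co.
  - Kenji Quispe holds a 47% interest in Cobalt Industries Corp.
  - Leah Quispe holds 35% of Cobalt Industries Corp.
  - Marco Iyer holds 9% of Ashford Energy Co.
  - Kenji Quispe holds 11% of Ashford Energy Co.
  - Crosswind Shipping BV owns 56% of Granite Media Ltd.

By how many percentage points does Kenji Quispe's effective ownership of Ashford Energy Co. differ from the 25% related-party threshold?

10.34936

By parent–child attribution (R1), Kenji Quispe is treated as also owning Leah Quispe's interest in Cobalt Industries Corp, giving 47% + 35% = 82%.
Chain via Cobalt Industries Corp. → Crosswind Shipping BV → Granite Media Ltd (R3): 82% × 15% × 56% × 53% = 3.65064% of Ashford Energy Co.
Direct interest in Ashford Energy Co: 11%.
Aggregating (R2): 3.65064% + 11% = 14.65064%.
14.65064% falls short of the 25% threshold by 10.34936 percentage points.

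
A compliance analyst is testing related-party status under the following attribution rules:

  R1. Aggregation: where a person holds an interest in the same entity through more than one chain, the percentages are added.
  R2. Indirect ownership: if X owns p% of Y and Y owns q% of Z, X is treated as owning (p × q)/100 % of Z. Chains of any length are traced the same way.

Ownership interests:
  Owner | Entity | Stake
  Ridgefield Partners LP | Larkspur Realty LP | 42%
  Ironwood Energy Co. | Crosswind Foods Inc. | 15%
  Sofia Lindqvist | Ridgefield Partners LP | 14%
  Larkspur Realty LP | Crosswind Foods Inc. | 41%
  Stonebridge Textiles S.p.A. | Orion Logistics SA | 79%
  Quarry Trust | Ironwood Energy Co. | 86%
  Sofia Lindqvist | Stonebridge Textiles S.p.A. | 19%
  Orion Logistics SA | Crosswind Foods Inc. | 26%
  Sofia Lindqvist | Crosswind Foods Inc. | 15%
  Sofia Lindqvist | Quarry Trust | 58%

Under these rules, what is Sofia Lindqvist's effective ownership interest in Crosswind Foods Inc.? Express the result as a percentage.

28.7954%

Chain via Ridgefield Partners LP → Larkspur Realty LP (R2): 14% × 42% × 41% = 2.4108% of Crosswind Foods Inc.
Chain via Stonebridge Textiles S.p.A. → Orion Logistics SA (R2): 19% × 79% × 26% = 3.9026% of Crosswind Foods Inc.
Chain via Quarry Trust → Ironwood Energy Co. (R2): 58% × 86% × 15% = 7.482% of Crosswind Foods Inc.
Direct interest in Crosswind Foods Inc: 15%.
Aggregating (R1): 2.4108% + 3.9026% + 7.482% + 15% = 28.7954%.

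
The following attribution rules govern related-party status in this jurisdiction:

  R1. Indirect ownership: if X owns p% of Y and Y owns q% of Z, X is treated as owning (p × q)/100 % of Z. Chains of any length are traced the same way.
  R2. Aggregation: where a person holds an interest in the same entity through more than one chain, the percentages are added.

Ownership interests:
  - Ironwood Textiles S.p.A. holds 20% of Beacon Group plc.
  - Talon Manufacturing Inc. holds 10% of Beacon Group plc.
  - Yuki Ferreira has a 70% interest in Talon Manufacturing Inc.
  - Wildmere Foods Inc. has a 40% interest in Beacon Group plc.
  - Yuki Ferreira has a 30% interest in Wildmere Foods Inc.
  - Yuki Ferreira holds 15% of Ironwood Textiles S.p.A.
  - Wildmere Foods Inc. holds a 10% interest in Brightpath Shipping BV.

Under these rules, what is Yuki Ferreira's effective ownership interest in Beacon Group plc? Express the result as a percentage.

22%

Chain via Wildmere Foods Inc. (R1): 30% × 40% = 12% of Beacon Group plc.
Chain via Ironwood Textiles S.p.A. (R1): 15% × 20% = 3% of Beacon Group plc.
Chain via Talon Manufacturing Inc. (R1): 70% × 10% = 7% of Beacon Group plc.
Aggregating (R2): 12% + 3% + 7% = 22%.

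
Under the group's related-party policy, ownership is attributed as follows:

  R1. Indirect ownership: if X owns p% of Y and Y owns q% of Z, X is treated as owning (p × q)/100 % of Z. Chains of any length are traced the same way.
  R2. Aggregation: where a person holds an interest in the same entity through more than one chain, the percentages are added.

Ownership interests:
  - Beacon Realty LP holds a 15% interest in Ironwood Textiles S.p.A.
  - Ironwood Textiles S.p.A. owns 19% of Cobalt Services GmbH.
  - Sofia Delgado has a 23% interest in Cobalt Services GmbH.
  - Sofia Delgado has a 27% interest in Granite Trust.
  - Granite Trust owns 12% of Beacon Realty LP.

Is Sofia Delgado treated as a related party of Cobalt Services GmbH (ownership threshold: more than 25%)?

No

Chain via Granite Trust → Beacon Realty LP → Ironwood Textiles S.p.A. (R1): 27% × 12% × 15% × 19% = 0.09234% of Cobalt Services GmbH.
Direct interest in Cobalt Services GmbH: 23%.
Aggregating (R2): 0.09234% + 23% = 23.09234%.
23.09234% does not exceed the 25% threshold, so Sofia is not a related party to Cobalt Services GmbH.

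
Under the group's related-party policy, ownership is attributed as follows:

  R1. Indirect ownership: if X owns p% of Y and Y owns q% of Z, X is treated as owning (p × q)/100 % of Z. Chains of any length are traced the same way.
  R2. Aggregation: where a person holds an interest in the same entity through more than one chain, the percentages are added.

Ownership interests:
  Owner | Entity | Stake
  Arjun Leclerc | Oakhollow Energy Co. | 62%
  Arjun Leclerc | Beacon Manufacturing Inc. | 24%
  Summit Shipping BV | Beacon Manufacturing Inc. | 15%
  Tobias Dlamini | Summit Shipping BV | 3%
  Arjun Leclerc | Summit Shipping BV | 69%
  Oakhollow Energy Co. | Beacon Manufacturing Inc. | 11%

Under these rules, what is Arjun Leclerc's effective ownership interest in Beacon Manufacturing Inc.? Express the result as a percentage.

Chain via Summit Shipping BV (R1): 69% × 15% = 10.35% of Beacon Manufacturing Inc.
Chain via Oakhollow Energy Co. (R1): 62% × 11% = 6.82% of Beacon Manufacturing Inc.
Direct interest in Beacon Manufacturing Inc: 24%.
Aggregating (R2): 10.35% + 6.82% + 24% = 41.17%.

41.17%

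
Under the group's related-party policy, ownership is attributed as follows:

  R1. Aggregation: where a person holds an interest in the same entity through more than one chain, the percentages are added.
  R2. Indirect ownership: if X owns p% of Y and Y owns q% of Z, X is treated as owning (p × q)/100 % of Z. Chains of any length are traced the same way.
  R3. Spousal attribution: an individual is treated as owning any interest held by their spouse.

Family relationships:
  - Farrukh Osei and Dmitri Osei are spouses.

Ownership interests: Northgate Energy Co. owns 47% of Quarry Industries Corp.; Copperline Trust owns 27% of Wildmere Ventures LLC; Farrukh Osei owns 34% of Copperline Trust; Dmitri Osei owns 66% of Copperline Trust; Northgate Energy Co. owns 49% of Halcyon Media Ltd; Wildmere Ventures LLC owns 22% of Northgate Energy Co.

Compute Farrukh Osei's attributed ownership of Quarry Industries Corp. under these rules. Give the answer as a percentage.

2.7918%

By spousal attribution (R3), Farrukh Osei is treated as also owning Dmitri Osei's interest in Copperline Trust, giving 34% + 66% = 100%.
Chain via Copperline Trust → Wildmere Ventures LLC → Northgate Energy Co. (R2): 100% × 27% × 22% × 47% = 2.7918% of Quarry Industries Corp.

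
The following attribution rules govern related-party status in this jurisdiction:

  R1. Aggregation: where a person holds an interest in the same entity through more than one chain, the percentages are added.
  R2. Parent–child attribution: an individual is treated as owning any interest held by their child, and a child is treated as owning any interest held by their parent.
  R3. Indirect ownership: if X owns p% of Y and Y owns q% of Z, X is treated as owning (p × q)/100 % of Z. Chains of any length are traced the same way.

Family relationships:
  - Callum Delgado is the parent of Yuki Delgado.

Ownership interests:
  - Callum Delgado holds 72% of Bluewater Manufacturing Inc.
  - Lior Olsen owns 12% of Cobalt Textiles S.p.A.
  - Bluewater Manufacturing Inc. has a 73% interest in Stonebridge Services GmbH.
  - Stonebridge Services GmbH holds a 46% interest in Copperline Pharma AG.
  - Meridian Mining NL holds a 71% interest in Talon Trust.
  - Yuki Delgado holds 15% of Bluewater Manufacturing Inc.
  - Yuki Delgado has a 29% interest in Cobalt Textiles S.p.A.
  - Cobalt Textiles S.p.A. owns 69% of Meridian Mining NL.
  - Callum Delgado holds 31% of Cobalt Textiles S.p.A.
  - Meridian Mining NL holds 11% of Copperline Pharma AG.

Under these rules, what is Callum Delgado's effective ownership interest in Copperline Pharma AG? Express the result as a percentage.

By parent–child attribution (R2), Callum Delgado is treated as also owning Yuki Delgado's interest in Bluewater Manufacturing Inc, giving 72% + 15% = 87%.
By parent–child attribution (R2), Callum Delgado is treated as also owning Yuki Delgado's interest in Cobalt Textiles S.p.A, giving 31% + 29% = 60%.
Chain via Bluewater Manufacturing Inc. → Stonebridge Services GmbH (R3): 87% × 73% × 46% = 29.2146% of Copperline Pharma AG.
Chain via Cobalt Textiles S.p.A. → Meridian Mining NL (R3): 60% × 69% × 11% = 4.554% of Copperline Pharma AG.
Aggregating (R1): 29.2146% + 4.554% = 33.7686%.

33.7686%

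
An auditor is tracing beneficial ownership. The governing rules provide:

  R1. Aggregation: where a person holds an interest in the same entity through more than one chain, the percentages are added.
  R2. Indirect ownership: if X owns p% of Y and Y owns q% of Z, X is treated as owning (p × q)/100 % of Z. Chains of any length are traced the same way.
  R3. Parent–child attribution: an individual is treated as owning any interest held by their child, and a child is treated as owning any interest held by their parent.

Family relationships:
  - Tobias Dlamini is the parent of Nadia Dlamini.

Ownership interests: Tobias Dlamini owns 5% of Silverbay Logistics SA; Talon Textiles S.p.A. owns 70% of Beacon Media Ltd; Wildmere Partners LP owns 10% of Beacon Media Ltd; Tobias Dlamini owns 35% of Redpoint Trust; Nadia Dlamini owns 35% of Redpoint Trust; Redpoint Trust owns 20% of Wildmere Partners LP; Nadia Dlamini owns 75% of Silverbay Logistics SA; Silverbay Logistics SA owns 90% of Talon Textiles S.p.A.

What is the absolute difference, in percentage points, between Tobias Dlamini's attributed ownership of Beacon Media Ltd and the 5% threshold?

By parent–child attribution (R3), Tobias Dlamini is treated as also owning Nadia Dlamini's interest in Redpoint Trust, giving 35% + 35% = 70%.
By parent–child attribution (R3), Tobias Dlamini is treated as also owning Nadia Dlamini's interest in Silverbay Logistics SA, giving 5% + 75% = 80%.
Chain via Redpoint Trust → Wildmere Partners LP (R2): 70% × 20% × 10% = 1.4% of Beacon Media Ltd.
Chain via Silverbay Logistics SA → Talon Textiles S.p.A. (R2): 80% × 90% × 70% = 50.4% of Beacon Media Ltd.
Aggregating (R1): 1.4% + 50.4% = 51.8%.
51.8% exceeds the 5% threshold by 46.8 percentage points.

46.8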